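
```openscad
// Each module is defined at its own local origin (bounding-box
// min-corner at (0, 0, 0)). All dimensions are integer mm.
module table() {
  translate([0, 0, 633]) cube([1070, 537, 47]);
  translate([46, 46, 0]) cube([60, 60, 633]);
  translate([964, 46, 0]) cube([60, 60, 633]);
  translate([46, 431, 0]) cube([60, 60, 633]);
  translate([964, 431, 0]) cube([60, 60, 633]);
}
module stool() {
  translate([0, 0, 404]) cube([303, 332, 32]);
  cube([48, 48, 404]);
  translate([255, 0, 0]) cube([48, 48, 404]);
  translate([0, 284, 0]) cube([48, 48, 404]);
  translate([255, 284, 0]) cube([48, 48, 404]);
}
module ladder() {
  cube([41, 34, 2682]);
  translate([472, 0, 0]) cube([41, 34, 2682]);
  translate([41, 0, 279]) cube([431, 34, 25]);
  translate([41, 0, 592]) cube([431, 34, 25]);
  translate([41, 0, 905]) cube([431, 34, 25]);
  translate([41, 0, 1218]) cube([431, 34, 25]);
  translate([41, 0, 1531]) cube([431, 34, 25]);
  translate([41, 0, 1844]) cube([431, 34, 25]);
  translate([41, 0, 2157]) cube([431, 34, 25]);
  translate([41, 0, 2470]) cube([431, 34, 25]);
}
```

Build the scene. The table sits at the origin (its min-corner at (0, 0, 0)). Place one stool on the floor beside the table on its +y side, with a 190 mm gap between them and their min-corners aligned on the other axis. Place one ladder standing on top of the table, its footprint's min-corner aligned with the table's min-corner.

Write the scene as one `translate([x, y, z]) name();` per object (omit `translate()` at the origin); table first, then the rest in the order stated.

table();
translate([0, 727, 0]) stool();
translate([0, 0, 680]) ladder();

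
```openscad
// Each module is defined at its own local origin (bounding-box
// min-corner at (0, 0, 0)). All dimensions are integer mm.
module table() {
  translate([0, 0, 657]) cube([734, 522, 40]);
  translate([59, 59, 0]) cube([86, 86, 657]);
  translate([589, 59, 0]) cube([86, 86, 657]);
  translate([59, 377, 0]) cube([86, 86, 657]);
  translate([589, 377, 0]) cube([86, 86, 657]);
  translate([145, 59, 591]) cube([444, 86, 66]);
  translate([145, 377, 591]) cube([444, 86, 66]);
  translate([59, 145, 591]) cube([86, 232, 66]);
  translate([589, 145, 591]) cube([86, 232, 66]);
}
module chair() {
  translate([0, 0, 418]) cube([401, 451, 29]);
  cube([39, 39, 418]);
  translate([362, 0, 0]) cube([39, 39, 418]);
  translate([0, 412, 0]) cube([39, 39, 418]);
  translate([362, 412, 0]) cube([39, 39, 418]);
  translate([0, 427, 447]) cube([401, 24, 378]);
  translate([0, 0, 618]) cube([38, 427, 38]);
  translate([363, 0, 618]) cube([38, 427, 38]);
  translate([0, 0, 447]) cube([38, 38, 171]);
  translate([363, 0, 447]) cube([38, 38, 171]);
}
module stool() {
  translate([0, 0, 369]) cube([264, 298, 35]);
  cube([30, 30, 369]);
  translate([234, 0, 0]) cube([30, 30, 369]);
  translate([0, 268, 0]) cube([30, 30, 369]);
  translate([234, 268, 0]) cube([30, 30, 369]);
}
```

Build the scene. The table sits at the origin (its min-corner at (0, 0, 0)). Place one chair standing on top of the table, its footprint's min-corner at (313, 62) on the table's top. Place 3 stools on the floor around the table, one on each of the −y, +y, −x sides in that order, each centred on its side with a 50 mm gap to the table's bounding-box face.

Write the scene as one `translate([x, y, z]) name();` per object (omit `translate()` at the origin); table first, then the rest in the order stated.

table();
translate([313, 62, 697]) chair();
translate([235, -348, 0]) stool();
translate([235, 572, 0]) stool();
translate([-314, 112, 0]) stool();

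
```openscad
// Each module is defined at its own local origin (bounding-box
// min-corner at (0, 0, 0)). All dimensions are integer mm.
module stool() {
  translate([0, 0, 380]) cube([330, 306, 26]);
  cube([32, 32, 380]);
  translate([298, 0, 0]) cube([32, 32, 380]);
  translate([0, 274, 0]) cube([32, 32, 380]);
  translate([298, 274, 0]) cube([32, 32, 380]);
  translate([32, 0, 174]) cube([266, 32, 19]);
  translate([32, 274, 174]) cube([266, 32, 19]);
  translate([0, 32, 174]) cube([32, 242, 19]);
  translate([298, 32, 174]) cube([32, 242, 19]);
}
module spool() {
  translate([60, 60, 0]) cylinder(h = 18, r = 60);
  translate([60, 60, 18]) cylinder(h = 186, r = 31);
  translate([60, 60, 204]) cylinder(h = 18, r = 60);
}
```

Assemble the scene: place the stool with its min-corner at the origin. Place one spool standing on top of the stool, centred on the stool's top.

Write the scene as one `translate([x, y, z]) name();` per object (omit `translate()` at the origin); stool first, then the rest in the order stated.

stool();
translate([105, 93, 406]) spool();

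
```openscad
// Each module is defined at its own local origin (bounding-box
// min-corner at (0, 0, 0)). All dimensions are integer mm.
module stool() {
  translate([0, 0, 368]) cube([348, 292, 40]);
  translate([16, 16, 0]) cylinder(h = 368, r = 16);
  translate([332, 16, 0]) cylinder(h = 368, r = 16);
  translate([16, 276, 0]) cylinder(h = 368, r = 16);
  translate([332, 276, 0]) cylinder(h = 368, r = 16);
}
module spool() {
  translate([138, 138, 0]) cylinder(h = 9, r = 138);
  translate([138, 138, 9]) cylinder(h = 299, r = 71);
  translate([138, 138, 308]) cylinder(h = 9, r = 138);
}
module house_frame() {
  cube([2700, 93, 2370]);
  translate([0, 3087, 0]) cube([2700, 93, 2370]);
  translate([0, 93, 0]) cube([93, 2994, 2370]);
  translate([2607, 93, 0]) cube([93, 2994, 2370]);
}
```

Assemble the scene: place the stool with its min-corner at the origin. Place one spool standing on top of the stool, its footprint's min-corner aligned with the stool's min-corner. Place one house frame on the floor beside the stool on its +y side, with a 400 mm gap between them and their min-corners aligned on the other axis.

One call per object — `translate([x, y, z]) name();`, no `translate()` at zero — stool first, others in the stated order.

stool();
translate([0, 0, 408]) spool();
translate([0, 692, 0]) house_frame();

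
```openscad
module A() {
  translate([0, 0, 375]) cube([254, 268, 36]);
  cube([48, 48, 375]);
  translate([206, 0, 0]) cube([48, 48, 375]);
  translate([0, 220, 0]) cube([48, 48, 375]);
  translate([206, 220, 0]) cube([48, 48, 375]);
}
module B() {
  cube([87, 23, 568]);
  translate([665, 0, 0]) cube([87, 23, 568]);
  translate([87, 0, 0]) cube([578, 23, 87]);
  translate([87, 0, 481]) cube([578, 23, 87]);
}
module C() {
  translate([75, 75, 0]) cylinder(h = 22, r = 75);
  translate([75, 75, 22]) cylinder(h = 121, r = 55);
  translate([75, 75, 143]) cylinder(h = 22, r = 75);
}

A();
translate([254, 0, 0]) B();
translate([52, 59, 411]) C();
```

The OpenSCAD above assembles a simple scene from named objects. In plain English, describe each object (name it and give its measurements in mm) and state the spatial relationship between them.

A is a four-legged stool. The seat is 254×268 mm, 36 mm thick, top at z = 411 mm. It stands on four square legs, each 48×48 mm in cross-section, from z = 0 to the seat underside, each flush with a corner of the seat.

B is a rectangular picture frame lying in the x–z plane (depth along y). The opening is 578 mm wide (x) by 394 mm tall (z), surrounded by a border 87 mm wide on all four sides. The frame is 23 mm deep and is made of two full-height vertical stiles with two horizontal rails fitted between them.

C is a spool: two coaxial disc flanges of radius 75 mm and thickness 22 mm, joined by a core cylinder of radius 55 mm and height 121 mm. The lower flange rests on z = 0 and the three cylinders share a vertical axis.

The picture frame is against the stool's +x side, with their −y faces flush. The spool is on top of the stool, centred.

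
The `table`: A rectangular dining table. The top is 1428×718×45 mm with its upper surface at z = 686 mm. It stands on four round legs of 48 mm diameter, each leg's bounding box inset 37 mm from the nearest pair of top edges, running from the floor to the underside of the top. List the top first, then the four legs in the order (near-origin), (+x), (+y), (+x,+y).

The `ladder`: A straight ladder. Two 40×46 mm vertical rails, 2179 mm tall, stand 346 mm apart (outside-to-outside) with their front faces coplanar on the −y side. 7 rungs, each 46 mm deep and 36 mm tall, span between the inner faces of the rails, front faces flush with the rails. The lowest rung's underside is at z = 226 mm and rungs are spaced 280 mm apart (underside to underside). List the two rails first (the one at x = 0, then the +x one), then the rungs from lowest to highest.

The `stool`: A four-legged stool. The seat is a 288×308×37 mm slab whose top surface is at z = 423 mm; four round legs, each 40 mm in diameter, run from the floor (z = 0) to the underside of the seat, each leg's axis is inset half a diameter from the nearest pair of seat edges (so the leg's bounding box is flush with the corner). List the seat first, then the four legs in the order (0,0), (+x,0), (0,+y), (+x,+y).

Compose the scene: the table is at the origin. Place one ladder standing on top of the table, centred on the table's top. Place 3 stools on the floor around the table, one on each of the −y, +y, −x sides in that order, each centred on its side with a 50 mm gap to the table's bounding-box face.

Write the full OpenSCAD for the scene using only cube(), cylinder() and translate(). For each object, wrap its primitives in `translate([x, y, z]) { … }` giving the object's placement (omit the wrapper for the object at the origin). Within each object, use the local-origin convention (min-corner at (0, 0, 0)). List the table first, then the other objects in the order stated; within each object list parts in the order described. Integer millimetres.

translate([0, 0, 641]) cube([1428, 718, 45]);
translate([61, 61, 0]) cylinder(h = 641, r = 24);
translate([1367, 61, 0]) cylinder(h = 641, r = 24);
translate([61, 657, 0]) cylinder(h = 641, r = 24);
translate([1367, 657, 0]) cylinder(h = 641, r = 24);
translate([541, 336, 686]) {
  cube([40, 46, 2179]);
  translate([306, 0, 0]) cube([40, 46, 2179]);
  translate([40, 0, 226]) cube([266, 46, 36]);
  translate([40, 0, 506]) cube([266, 46, 36]);
  translate([40, 0, 786]) cube([266, 46, 36]);
  translate([40, 0, 1066]) cube([266, 46, 36]);
  translate([40, 0, 1346]) cube([266, 46, 36]);
  translate([40, 0, 1626]) cube([266, 46, 36]);
  translate([40, 0, 1906]) cube([266, 46, 36]);
}
translate([570, -358, 0]) {
  translate([0, 0, 386]) cube([288, 308, 37]);
  translate([20, 20, 0]) cylinder(h = 386, r = 20);
  translate([268, 20, 0]) cylinder(h = 386, r = 20);
  translate([20, 288, 0]) cylinder(h = 386, r = 20);
  translate([268, 288, 0]) cylinder(h = 386, r = 20);
}
translate([570, 768, 0]) {
  translate([0, 0, 386]) cube([288, 308, 37]);
  translate([20, 20, 0]) cylinder(h = 386, r = 20);
  translate([268, 20, 0]) cylinder(h = 386, r = 20);
  translate([20, 288, 0]) cylinder(h = 386, r = 20);
  translate([268, 288, 0]) cylinder(h = 386, r = 20);
}
translate([-338, 205, 0]) {
  translate([0, 0, 386]) cube([288, 308, 37]);
  translate([20, 20, 0]) cylinder(h = 386, r = 20);
  translate([268, 20, 0]) cylinder(h = 386, r = 20);
  translate([20, 288, 0]) cylinder(h = 386, r = 20);
  translate([268, 288, 0]) cylinder(h = 386, r = 20);
}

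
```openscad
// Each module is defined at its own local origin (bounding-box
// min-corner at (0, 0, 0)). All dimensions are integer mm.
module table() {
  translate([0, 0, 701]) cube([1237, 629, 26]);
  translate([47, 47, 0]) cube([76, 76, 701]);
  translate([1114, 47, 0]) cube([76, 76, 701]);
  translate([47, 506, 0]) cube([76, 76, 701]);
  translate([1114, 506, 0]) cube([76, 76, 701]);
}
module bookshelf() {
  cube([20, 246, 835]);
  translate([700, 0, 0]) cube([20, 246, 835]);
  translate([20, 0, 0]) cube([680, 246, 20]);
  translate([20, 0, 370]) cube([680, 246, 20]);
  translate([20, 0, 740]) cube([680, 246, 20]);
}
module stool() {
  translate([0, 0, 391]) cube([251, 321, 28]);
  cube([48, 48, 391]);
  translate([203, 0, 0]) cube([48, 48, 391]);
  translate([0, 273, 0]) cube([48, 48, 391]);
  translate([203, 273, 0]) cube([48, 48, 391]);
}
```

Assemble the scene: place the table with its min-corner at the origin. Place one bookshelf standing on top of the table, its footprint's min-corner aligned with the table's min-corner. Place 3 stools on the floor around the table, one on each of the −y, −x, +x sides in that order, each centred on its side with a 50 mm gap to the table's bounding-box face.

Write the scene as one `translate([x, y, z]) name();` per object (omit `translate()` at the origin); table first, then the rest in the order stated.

table();
translate([0, 0, 727]) bookshelf();
translate([493, -371, 0]) stool();
translate([-301, 154, 0]) stool();
translate([1287, 154, 0]) stool();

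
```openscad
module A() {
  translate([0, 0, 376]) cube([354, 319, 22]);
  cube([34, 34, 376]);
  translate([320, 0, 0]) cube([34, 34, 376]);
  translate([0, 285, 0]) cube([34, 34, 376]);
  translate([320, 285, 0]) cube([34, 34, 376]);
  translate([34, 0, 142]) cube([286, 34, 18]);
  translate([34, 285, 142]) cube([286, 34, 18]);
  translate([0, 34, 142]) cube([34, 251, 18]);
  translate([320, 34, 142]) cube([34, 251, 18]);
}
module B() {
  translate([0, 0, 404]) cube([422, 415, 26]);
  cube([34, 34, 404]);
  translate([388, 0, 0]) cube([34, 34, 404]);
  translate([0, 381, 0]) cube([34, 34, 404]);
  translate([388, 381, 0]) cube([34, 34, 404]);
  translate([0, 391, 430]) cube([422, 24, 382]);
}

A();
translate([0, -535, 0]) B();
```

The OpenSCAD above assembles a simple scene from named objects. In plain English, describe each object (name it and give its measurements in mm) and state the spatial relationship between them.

A is a four-legged stool. The seat is 354×319 mm, 22 mm thick, top at z = 398 mm. It stands on four square legs, each 34×34 mm in cross-section, from z = 0 to the seat underside, each flush with a corner of the seat. Four stretchers, 34 mm wide and 18 mm tall, connect adjacent legs with their undersides at z = 142 mm, each running between the inner faces of the legs it joins and aligned with the legs' outer faces on the other axis.

B is a chair. The seat is a 422×415×26 mm slab with its top at z = 430 mm, on four 34×34 mm corner legs (flush with the seat edges, standing on z = 0). A flat backrest 24 mm thick, 382 mm tall, spans the full seat width and rises from the seat top along its +y edge, rear face flush with the rear of the seat.

The chair is on the floor beside the stool on its −y side.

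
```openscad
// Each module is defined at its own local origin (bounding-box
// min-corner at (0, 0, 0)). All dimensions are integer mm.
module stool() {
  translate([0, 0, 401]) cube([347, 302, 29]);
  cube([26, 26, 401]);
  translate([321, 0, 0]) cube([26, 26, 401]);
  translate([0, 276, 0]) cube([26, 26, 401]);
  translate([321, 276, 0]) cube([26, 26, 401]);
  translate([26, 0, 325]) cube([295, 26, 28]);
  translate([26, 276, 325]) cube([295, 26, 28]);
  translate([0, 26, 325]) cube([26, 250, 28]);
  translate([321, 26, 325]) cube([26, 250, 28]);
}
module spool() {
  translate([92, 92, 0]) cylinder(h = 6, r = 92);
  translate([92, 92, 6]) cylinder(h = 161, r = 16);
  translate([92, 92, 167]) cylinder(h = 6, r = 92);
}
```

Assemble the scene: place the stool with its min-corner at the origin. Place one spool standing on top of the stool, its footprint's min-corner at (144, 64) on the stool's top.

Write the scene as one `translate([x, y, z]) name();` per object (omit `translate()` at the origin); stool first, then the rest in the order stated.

stool();
translate([144, 64, 430]) spool();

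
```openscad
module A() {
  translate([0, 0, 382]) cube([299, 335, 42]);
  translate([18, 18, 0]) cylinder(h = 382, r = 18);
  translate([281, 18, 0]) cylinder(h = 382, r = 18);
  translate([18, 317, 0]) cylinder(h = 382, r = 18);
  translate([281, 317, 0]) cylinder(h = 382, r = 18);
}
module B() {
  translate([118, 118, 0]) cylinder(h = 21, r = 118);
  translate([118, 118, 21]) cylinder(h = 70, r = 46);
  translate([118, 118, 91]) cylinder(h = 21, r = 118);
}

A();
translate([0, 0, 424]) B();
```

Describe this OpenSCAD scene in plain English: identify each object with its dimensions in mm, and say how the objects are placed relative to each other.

A is a simple wooden stool: a rectangular seat 299 mm (x) by 335 mm (y), 42 mm thick, top face at z = 424 mm, on four round legs, each 36 mm in diameter. The legs rest on z = 0, each leg's axis is inset half a diameter from the nearest pair of seat edges (so the leg's bounding box is flush with the corner).

B is a spool: two coaxial disc flanges of radius 118 mm and thickness 21 mm, joined by a core cylinder of radius 46 mm and height 70 mm. The lower flange rests on z = 0 and the three cylinders share a vertical axis.

The spool is on top of the stool.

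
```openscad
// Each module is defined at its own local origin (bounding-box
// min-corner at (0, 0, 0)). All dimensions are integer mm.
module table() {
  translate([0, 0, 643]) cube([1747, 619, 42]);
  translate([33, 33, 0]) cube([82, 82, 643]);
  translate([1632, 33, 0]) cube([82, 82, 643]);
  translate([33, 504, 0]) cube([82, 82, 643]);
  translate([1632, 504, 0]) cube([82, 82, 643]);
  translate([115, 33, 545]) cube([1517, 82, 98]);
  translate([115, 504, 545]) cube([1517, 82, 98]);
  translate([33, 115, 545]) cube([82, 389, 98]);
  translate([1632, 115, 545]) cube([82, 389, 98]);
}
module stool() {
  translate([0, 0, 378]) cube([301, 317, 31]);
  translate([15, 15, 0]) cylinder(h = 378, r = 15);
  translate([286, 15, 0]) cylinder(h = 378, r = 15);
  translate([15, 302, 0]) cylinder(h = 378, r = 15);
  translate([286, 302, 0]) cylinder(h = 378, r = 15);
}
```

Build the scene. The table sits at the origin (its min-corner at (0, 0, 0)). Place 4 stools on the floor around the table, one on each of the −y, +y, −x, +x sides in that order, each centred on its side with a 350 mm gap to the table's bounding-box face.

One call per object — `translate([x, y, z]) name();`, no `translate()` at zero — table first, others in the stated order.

table();
translate([723, -667, 0]) stool();
translate([723, 969, 0]) stool();
translate([-651, 151, 0]) stool();
translate([2097, 151, 0]) stool();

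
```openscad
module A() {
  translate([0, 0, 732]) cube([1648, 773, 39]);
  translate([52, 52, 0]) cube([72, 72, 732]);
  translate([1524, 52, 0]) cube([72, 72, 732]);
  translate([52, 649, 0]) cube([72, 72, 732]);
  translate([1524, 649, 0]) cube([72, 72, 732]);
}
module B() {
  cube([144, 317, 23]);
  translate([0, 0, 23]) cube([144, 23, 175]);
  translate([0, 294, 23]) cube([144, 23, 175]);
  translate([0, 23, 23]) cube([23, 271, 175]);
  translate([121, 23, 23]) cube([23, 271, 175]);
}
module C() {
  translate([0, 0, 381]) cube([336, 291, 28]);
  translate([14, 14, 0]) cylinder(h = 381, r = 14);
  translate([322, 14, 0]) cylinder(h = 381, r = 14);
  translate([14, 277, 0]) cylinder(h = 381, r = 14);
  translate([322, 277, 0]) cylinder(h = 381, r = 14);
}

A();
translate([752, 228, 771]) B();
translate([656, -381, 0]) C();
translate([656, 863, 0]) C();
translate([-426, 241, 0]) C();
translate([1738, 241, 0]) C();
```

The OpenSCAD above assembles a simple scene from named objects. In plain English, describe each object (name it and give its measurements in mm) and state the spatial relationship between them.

A is a table: top 1648 mm (x) × 773 mm (y), 39 mm thick, upper face at z = 771 mm, on four 72×72 mm square legs, each inset 52 mm from the nearest pair of top edges, running from z = 0 to the bottom of the top.

B is an open-topped rectangular box: outside dimensions 144×317×198 mm, with a uniform wall and base thickness of 23 mm. The base is a full 144×317 slab on the floor; four walls sit on top of the base. The front and back walls (the −y and +y sides) span the full width; the two side walls fit between them.

C is a four-legged stool. The seat is a 336×291×28 mm slab whose top surface is at z = 409 mm; four round legs, each 28 mm in diameter, run from the floor (z = 0) to the underside of the seat, each leg's axis is inset half a diameter from the nearest pair of seat edges (so the leg's bounding box is flush with the corner).

The open box is on top of the table, centred. Four stools sit around the table at the −y, +y, −x, +x sides.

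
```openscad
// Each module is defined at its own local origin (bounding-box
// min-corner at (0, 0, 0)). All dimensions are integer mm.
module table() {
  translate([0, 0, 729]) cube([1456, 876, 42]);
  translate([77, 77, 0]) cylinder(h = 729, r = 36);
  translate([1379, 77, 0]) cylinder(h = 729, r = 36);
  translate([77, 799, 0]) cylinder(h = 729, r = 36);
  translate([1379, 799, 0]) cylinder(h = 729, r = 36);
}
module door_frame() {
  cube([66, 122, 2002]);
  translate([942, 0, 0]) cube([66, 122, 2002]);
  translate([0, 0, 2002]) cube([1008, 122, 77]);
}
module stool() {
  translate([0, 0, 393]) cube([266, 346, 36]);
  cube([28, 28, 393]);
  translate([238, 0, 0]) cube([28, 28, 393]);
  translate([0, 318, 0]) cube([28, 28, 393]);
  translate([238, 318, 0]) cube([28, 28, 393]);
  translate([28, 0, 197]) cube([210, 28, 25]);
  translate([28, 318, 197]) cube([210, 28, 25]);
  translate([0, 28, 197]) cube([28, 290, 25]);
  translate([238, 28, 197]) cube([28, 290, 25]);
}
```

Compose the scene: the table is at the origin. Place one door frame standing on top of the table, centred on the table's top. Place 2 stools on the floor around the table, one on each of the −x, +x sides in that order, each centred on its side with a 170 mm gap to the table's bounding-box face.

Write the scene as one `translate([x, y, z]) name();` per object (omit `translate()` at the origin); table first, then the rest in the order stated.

table();
translate([224, 377, 771]) door_frame();
translate([-436, 265, 0]) stool();
translate([1626, 265, 0]) stool();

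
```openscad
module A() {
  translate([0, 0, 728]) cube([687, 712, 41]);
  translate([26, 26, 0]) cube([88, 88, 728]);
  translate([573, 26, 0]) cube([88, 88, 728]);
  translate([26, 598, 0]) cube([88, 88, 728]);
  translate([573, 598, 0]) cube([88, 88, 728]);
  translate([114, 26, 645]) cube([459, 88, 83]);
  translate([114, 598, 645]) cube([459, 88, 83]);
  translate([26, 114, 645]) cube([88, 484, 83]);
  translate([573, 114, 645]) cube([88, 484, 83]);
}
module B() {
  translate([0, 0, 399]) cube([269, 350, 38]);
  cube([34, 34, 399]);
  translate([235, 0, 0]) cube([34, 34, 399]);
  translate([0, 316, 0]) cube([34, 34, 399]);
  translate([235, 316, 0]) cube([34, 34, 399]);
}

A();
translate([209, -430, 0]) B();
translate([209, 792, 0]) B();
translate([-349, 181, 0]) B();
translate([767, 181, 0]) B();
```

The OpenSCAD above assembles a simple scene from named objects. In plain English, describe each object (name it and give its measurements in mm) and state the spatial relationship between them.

A is a table: top 687 mm (x) × 712 mm (y), 41 mm thick, upper face at z = 769 mm, on four 88×88 mm square legs, each inset 26 mm from the nearest pair of top edges, running from z = 0 to the bottom of the top. Four apron rails, 88 mm thick and 83 mm tall, run between adjacent legs with their top edges flush with the underside of the top and their outer faces flush with the legs' outer faces.

B is a simple wooden stool: a rectangular seat 269 mm (x) by 350 mm (y), 38 mm thick, top face at z = 437 mm, on four square legs, each 34×34 mm in cross-section. The legs rest on z = 0, each flush with a corner of the seat.

Four stools sit around the table at the −y, +y, −x, +x sides.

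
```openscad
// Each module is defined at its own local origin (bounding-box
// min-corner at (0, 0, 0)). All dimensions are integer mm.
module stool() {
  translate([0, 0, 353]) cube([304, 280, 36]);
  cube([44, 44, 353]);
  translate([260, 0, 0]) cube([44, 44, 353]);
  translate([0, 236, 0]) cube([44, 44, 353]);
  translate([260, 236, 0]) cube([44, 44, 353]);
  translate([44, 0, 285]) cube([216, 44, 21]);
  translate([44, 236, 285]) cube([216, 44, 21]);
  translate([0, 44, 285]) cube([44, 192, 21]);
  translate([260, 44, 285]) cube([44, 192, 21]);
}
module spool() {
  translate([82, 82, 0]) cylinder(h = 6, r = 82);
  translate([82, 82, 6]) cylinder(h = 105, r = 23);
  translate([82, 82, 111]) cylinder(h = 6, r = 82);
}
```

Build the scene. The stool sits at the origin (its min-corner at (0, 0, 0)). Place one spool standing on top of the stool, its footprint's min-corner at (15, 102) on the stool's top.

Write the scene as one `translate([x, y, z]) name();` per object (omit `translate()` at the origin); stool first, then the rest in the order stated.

stool();
translate([15, 102, 389]) spool();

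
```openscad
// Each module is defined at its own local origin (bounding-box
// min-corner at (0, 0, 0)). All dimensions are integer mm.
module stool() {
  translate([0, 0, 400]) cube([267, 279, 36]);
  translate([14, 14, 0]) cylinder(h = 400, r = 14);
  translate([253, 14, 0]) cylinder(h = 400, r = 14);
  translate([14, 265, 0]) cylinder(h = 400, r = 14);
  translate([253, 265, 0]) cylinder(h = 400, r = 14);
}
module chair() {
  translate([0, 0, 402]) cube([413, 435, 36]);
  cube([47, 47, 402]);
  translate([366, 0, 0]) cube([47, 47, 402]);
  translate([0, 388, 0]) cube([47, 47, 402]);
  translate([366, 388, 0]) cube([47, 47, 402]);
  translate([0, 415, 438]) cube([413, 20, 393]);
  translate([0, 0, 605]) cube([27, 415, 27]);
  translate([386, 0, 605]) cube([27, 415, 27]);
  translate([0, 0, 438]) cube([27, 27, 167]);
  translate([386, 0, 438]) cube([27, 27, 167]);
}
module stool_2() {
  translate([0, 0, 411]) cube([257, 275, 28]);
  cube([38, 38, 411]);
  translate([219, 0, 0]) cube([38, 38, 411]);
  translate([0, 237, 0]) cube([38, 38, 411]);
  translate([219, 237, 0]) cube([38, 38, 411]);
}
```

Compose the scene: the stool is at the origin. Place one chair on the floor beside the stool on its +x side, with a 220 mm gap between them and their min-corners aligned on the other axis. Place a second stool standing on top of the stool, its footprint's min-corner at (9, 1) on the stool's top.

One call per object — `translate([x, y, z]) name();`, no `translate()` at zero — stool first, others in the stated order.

stool();
translate([487, 0, 0]) chair();
translate([9, 1, 436]) stool_2();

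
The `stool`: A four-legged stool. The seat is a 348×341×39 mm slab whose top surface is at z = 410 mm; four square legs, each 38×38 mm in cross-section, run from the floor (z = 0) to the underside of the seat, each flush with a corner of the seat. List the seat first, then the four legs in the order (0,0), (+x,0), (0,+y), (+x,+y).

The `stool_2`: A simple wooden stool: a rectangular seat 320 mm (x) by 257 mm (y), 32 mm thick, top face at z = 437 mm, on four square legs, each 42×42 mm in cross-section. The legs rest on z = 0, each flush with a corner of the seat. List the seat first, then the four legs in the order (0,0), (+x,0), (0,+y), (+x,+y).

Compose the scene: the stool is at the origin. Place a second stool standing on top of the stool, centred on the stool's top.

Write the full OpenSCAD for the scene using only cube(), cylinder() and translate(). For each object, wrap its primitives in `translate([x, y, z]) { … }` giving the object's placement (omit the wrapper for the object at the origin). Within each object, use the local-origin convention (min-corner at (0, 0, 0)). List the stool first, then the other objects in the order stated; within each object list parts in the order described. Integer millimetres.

translate([0, 0, 371]) cube([348, 341, 39]);
cube([38, 38, 371]);
translate([310, 0, 0]) cube([38, 38, 371]);
translate([0, 303, 0]) cube([38, 38, 371]);
translate([310, 303, 0]) cube([38, 38, 371]);
translate([14, 42, 410]) {
  translate([0, 0, 405]) cube([320, 257, 32]);
  cube([42, 42, 405]);
  translate([278, 0, 0]) cube([42, 42, 405]);
  translate([0, 215, 0]) cube([42, 42, 405]);
  translate([278, 215, 0]) cube([42, 42, 405]);
}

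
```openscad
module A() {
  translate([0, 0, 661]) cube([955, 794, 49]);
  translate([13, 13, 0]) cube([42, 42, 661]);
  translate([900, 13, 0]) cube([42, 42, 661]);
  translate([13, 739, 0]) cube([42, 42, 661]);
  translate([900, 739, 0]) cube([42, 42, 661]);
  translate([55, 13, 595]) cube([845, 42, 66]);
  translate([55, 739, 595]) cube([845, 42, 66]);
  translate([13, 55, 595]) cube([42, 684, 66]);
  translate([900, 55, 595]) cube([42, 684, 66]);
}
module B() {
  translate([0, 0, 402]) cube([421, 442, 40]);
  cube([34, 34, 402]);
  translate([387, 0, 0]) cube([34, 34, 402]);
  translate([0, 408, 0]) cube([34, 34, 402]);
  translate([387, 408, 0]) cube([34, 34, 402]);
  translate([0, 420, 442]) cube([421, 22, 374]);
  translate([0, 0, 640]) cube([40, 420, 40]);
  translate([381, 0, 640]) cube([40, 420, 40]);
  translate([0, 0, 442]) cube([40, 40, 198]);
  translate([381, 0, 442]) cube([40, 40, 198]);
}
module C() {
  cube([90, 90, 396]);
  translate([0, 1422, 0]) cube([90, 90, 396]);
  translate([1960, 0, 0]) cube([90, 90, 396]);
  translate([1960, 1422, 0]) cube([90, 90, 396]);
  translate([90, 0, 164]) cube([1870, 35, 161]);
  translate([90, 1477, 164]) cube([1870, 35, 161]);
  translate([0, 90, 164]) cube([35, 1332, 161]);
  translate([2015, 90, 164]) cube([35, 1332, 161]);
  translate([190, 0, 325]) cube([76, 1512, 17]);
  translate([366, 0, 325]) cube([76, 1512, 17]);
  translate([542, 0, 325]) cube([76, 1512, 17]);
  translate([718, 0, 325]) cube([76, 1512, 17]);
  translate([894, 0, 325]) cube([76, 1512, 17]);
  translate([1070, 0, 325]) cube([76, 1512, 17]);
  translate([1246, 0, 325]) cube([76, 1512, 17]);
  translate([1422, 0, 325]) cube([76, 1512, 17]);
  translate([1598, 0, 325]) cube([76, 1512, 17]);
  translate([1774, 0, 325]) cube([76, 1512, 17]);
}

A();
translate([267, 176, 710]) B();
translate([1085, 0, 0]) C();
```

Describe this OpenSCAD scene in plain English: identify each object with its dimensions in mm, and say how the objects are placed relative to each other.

A is a table: top 955 mm (x) × 794 mm (y), 49 mm thick, upper face at z = 710 mm, on four 42×42 mm square legs, each inset 13 mm from the nearest pair of top edges, running from z = 0 to the bottom of the top. Four apron rails, 42 mm thick and 66 mm tall, run between adjacent legs with their top edges flush with the underside of the top and their outer faces flush with the legs' outer faces.

B is a chair: 421×442 mm seat, 40 mm thick, top at z = 442 mm, on four 34 mm square corner legs flush with the seat edges. A 22 mm thick backrest slab spans the full seat width, extending 374 mm above the seat top, its back face flush with the seat's +y edge. Two armrests of 40×40 mm section run along each side from the seat's front edge to the front of the backrest, top faces 238 mm above the seat top and outer faces flush with the seat's x-edges; a 40×40 mm post under the front of each armrest stands on the seat at the front corner.

C is a bed frame 2050 mm long (x) by 1512 mm wide (y). Four 90×90 mm corner posts, 396 mm tall, at the corners of the footprint. Four rails of 35 mm thickness and 161 mm height run between adjacent posts with their undersides at z = 164 mm, their outer faces flush with the outside of the frame (the two x-running rails run between the posts' inner faces; the two y-running rails run between the posts' inner faces). 10 slats, each 76 mm wide (x) and 17 mm thick, lie across the top of the two x-running rails, running the full 1512 mm width of the frame in y; the slats are evenly spaced along x between the inner faces of the end posts with equal gaps (rounded down to the nearest mm) at the −x end and between each pair — any rounding remainder accumulates at the +x end.

The chair is on top of the table, centred. The bed frame is on the floor beside the table on its +x side.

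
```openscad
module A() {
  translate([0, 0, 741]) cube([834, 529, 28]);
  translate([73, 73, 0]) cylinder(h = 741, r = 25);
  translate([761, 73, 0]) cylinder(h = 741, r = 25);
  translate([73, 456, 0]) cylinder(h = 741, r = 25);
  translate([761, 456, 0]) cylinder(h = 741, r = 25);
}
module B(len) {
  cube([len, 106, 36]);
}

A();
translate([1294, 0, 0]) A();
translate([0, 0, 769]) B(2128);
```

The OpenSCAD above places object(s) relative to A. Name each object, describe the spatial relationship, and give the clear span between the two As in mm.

A is a table. B is a beam. A beam spans the tops of two tables. The clear span between the two tables is 460 mm.

Second table starts at x = 1294; first ends at x = 834; clear span = 1294 − 834 = 460 mm.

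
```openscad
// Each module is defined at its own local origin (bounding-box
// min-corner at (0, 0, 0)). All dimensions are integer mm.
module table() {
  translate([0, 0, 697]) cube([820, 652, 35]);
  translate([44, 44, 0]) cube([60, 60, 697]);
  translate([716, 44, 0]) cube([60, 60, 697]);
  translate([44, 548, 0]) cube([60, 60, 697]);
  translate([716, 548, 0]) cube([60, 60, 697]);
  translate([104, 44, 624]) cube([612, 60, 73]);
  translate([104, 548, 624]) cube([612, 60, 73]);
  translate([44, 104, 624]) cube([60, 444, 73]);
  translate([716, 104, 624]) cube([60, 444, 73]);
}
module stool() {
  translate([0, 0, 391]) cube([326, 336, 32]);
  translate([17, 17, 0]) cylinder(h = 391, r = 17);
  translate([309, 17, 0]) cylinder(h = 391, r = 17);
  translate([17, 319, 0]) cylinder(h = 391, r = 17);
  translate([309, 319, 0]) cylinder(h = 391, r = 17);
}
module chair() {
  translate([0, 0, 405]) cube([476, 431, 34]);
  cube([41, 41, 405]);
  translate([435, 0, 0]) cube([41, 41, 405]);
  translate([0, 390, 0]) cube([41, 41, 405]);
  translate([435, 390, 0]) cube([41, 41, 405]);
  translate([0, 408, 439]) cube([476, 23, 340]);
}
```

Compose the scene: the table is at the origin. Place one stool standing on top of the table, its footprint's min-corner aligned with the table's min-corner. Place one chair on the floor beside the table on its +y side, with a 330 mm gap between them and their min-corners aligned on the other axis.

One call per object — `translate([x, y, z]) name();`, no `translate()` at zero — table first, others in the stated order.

table();
translate([0, 0, 732]) stool();
translate([0, 982, 0]) chair();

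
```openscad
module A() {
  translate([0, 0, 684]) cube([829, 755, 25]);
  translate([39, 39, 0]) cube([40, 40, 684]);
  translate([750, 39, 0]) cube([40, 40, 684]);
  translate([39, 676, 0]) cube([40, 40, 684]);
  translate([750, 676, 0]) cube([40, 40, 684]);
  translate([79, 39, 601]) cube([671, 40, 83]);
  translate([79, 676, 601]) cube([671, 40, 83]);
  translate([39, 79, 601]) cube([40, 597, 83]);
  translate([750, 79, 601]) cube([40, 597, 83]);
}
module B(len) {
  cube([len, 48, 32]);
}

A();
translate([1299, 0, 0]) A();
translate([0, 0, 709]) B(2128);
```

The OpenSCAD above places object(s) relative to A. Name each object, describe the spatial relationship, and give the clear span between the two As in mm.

A is a table. B is a beam. A beam spans the tops of two tables. The clear span between the two tables is 470 mm.

Second table starts at x = 1299; first ends at x = 829; clear span = 1299 − 829 = 470 mm.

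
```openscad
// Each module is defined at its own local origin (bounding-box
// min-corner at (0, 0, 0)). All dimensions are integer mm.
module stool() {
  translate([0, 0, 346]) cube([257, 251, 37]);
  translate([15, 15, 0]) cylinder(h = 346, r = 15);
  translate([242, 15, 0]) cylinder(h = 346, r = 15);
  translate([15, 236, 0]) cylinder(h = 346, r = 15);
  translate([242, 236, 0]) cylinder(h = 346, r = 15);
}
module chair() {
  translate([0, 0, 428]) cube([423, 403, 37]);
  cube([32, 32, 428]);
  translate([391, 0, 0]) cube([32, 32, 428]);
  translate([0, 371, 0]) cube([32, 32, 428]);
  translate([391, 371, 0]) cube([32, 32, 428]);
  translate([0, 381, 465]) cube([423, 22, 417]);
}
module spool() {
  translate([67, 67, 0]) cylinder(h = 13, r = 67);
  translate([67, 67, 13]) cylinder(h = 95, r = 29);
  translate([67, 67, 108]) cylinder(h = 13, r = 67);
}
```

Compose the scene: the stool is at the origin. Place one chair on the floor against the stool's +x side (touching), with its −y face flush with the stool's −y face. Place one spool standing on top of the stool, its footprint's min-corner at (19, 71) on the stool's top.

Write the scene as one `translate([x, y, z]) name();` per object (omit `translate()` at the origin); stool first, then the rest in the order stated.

stool();
translate([257, 0, 0]) chair();
translate([19, 71, 383]) spool();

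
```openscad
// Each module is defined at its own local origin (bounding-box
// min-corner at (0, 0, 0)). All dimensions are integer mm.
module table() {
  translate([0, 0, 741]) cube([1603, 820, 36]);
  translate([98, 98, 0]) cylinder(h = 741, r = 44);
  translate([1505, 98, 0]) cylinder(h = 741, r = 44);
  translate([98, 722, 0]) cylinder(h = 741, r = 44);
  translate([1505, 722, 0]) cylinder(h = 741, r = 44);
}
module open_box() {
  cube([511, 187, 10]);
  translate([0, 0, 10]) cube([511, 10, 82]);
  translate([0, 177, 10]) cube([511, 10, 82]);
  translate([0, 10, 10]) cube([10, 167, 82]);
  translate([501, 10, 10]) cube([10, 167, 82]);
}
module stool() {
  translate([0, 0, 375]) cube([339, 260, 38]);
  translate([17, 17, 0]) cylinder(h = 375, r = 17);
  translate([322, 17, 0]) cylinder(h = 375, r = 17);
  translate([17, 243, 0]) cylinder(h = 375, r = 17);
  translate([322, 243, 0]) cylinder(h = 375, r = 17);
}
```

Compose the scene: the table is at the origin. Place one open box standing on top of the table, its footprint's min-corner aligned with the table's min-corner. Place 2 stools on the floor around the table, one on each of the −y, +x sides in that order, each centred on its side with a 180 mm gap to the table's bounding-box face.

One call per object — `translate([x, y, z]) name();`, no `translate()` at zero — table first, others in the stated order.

table();
translate([0, 0, 777]) open_box();
translate([632, -440, 0]) stool();
translate([1783, 280, 0]) stool();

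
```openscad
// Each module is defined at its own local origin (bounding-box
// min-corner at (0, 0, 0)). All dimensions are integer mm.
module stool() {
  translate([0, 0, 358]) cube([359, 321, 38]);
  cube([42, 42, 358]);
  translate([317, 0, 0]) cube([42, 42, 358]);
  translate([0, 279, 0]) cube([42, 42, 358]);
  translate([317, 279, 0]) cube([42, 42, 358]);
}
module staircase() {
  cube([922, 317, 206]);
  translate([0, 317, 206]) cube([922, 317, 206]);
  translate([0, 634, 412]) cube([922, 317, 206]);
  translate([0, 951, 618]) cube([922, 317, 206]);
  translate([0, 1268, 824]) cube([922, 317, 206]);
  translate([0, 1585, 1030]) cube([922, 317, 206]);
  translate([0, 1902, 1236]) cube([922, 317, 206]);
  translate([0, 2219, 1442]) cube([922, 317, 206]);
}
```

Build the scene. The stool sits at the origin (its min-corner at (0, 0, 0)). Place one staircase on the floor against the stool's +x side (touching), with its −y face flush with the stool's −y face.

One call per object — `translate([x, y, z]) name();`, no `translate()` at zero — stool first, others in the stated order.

stool();
translate([359, 0, 0]) staircase();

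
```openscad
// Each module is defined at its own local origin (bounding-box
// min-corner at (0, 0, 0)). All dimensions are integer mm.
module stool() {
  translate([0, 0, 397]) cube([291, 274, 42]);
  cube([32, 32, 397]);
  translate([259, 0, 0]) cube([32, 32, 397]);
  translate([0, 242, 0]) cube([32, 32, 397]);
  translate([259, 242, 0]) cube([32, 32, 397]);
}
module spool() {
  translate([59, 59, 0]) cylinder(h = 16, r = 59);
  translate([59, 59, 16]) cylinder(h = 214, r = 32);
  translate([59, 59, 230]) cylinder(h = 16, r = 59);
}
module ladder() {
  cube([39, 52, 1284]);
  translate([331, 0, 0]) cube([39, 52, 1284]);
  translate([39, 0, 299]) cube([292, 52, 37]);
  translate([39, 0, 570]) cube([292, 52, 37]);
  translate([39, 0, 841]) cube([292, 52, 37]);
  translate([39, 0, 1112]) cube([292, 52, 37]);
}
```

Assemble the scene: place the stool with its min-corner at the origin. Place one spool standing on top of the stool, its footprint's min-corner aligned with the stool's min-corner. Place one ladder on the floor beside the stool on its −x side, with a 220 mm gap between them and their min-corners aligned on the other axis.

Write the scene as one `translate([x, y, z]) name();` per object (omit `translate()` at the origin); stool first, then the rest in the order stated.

stool();
translate([0, 0, 439]) spool();
translate([-590, 0, 0]) ladder();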